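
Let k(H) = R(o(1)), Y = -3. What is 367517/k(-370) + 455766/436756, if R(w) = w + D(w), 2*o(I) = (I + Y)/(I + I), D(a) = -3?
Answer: -160513659671/1528646 ≈ -1.0500e+5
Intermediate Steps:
o(I) = (-3 + I)/(4*I) (o(I) = ((I - 3)/(I + I))/2 = ((-3 + I)/((2*I)))/2 = ((-3 + I)*(1/(2*I)))/2 = ((-3 + I)/(2*I))/2 = (-3 + I)/(4*I))
R(w) = -3 + w (R(w) = w - 3 = -3 + w)
k(H) = -7/2 (k(H) = -3 + (¼)*(-3 + 1)/1 = -3 + (¼)*1*(-2) = -3 - ½ = -7/2)
367517/k(-370) + 455766/436756 = 367517/(-7/2) + 455766/436756 = 367517*(-2/7) + 455766*(1/436756) = -735034/7 + 227883/218378 = -160513659671/1528646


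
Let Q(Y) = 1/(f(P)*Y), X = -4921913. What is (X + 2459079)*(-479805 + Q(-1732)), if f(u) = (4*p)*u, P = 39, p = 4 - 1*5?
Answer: 159640250380186103/135096 ≈ 1.1817e+12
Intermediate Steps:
p = -1 (p = 4 - 5 = -1)
f(u) = -4*u (f(u) = (4*(-1))*u = -4*u)
Q(Y) = -1/(156*Y) (Q(Y) = 1/(((-4*39))*Y) = 1/((-156)*Y) = -1/(156*Y))
(X + 2459079)*(-479805 + Q(-1732)) = (-4921913 + 2459079)*(-479805 - 1/156/(-1732)) = -2462834*(-479805 - 1/156*(-1/1732)) = -2462834*(-479805 + 1/270192) = -2462834*(-129639472559/270192) = 159640250380186103/135096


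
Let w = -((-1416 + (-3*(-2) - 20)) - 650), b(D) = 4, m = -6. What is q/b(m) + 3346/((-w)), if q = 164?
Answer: 40967/1040 ≈ 39.391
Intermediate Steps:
w = 2080 (w = -((-1416 + (6 - 20)) - 650) = -((-1416 - 14) - 650) = -(-1430 - 650) = -1*(-2080) = 2080)
q/b(m) + 3346/((-w)) = 164/4 + 3346/((-1*2080)) = 164*(¼) + 3346/(-2080) = 41 + 3346*(-1/2080) = 41 - 1673/1040 = 40967/1040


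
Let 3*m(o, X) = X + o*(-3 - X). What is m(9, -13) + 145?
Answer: 512/3 ≈ 170.67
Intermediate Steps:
m(o, X) = X/3 + o*(-3 - X)/3 (m(o, X) = (X + o*(-3 - X))/3 = X/3 + o*(-3 - X)/3)
m(9, -13) + 145 = (-1*9 + (1/3)*(-13) - 1/3*(-13)*9) + 145 = (-9 - 13/3 + 39) + 145 = 77/3 + 145 = 512/3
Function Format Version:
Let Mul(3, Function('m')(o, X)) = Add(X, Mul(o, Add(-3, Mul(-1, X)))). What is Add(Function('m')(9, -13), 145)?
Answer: Rational(512, 3) ≈ 170.67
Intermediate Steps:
Function('m')(o, X) = Add(Mul(Rational(1, 3), X), Mul(Rational(1, 3), o, Add(-3, Mul(-1, X)))) (Function('m')(o, X) = Mul(Rational(1, 3), Add(X, Mul(o, Add(-3, Mul(-1, X))))) = Add(Mul(Rational(1, 3), X), Mul(Rational(1, 3), o, Add(-3, Mul(-1, X)))))
Add(Function('m')(9, -13), 145) = Add(Add(Mul(-1, 9), Mul(Rational(1, 3), -13), Mul(Rational(-1, 3), -13, 9)), 145) = Add(Add(-9, Rational(-13, 3), 39), 145) = Add(Rational(77, 3), 145) = Rational(512, 3)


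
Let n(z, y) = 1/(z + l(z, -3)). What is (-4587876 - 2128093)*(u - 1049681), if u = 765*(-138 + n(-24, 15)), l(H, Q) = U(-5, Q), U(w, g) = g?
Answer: 23276460567022/3 ≈ 7.7588e+12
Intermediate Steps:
l(H, Q) = Q
n(z, y) = 1/(-3 + z) (n(z, y) = 1/(z - 3) = 1/(-3 + z))
u = -316795/3 (u = 765*(-138 + 1/(-3 - 24)) = 765*(-138 + 1/(-27)) = 765*(-138 - 1/27) = 765*(-3727/27) = -316795/3 ≈ -1.0560e+5)
(-4587876 - 2128093)*(u - 1049681) = (-4587876 - 2128093)*(-316795/3 - 1049681) = -6715969*(-3465838/3) = 23276460567022/3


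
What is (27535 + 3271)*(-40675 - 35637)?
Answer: -2350867472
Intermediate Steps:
(27535 + 3271)*(-40675 - 35637) = 30806*(-76312) = -2350867472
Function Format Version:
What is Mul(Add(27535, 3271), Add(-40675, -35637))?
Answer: -2350867472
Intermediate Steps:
Mul(Add(27535, 3271), Add(-40675, -35637)) = Mul(30806, -76312) = -2350867472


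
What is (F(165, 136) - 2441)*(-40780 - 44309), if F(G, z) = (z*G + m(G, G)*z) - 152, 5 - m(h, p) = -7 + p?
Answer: 81770529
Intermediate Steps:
m(h, p) = 12 - p (m(h, p) = 5 - (-7 + p) = 5 + (7 - p) = 12 - p)
F(G, z) = -152 + G*z + z*(12 - G) (F(G, z) = (z*G + (12 - G)*z) - 152 = (G*z + z*(12 - G)) - 152 = -152 + G*z + z*(12 - G))
(F(165, 136) - 2441)*(-40780 - 44309) = ((-152 + 12*136) - 2441)*(-40780 - 44309) = ((-152 + 1632) - 2441)*(-85089) = (1480 - 2441)*(-85089) = -961*(-85089) = 81770529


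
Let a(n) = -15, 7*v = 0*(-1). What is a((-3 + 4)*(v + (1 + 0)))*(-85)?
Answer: 1275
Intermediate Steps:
v = 0 (v = (0*(-1))/7 = (⅐)*0 = 0)
a((-3 + 4)*(v + (1 + 0)))*(-85) = -15*(-85) = 1275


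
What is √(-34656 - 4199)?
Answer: I*√38855 ≈ 197.12*I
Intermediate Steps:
√(-34656 - 4199) = √(-38855) = I*√38855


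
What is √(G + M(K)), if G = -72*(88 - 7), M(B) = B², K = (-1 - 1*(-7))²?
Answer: 18*I*√14 ≈ 67.35*I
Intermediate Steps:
K = 36 (K = (-1 + 7)² = 6² = 36)
G = -5832 (G = -72*81 = -5832)
√(G + M(K)) = √(-5832 + 36²) = √(-5832 + 1296) = √(-4536) = 18*I*√14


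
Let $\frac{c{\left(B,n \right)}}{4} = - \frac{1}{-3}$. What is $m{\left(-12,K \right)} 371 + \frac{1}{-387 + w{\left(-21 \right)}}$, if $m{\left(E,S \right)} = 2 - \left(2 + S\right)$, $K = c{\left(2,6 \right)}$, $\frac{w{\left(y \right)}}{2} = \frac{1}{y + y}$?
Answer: $- \frac{12062015}{24384} \approx -494.67$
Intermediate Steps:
$c{\left(B,n \right)} = \frac{4}{3}$ ($c{\left(B,n \right)} = 4 \left(- \frac{1}{-3}\right) = 4 \left(\left(-1\right) \left(- \frac{1}{3}\right)\right) = 4 \cdot \frac{1}{3} = \frac{4}{3}$)
$w{\left(y \right)} = \frac{1}{y}$ ($w{\left(y \right)} = \frac{2}{y + y} = \frac{2}{2 y} = 2 \frac{1}{2 y} = \frac{1}{y}$)
$K = \frac{4}{3} \approx 1.3333$
$m{\left(E,S \right)} = - S$ ($m{\left(E,S \right)} = 2 - \left(2 + S\right) = - S$)
$m{\left(-12,K \right)} 371 + \frac{1}{-387 + w{\left(-21 \right)}} = \left(-1\right) \frac{4}{3} \cdot 371 + \frac{1}{-387 + \frac{1}{-21}} = \left(- \frac{4}{3}\right) 371 + \frac{1}{-387 - \frac{1}{21}} = - \frac{1484}{3} + \frac{1}{- \frac{8128}{21}} = - \frac{1484}{3} - \frac{21}{8128} = - \frac{12062015}{24384}$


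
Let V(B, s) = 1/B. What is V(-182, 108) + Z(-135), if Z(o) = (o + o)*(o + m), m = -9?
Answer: 7076159/182 ≈ 38880.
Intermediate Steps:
Z(o) = 2*o*(-9 + o) (Z(o) = (o + o)*(o - 9) = (2*o)*(-9 + o) = 2*o*(-9 + o))
V(-182, 108) + Z(-135) = 1/(-182) + 2*(-135)*(-9 - 135) = -1/182 + 2*(-135)*(-144) = -1/182 + 38880 = 7076159/182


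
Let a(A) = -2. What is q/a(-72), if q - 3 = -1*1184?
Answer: 1181/2 ≈ 590.50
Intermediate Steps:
q = -1181 (q = 3 - 1*1184 = 3 - 1184 = -1181)
q/a(-72) = -1181/(-2) = -1181*(-½) = 1181/2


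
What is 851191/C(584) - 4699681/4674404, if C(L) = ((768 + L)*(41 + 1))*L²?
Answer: -464349518454385/461872228586496 ≈ -1.0054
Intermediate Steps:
C(L) = L²*(32256 + 42*L) (C(L) = ((768 + L)*42)*L² = (32256 + 42*L)*L² = L²*(32256 + 42*L))
851191/C(584) - 4699681/4674404 = 851191/((42*584²*(768 + 584))) - 4699681/4674404 = 851191/((42*341056*1352)) - 4699681*1/4674404 = 851191/19366523904 - 671383/667772 = -464349518454385/461872228586496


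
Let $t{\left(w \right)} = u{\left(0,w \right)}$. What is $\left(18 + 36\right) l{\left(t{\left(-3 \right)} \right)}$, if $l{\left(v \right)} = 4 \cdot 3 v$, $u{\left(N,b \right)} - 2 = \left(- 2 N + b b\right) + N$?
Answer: $7128$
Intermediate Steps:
$u{\left(N,b \right)} = 2 + b^{2} - N$ ($u{\left(N,b \right)} = 2 + \left(\left(- 2 N + b b\right) + N\right) = 2 + \left(\left(- 2 N + b^{2}\right) + N\right) = 2 + \left(\left(b^{2} - 2 N\right) + N\right) = 2 - \left(N - b^{2}\right) = 2 + b^{2} - N$)
$t{\left(w \right)} = 2 + w^{2}$ ($t{\left(w \right)} = 2 + w^{2} - 0 = 2 + w^{2} + 0 = 2 + w^{2}$)
$l{\left(v \right)} = 12 v$
$\left(18 + 36\right) l{\left(t{\left(-3 \right)} \right)} = \left(18 + 36\right) 12 \left(2 + \left(-3\right)^{2}\right) = 54 \cdot 12 \left(2 + 9\right) = 54 \cdot 12 \cdot 11 = 54 \cdot 132 = 7128$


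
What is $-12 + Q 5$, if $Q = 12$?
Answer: $48$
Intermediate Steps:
$-12 + Q 5 = -12 + 12 \cdot 5 = -12 + 60 = 48$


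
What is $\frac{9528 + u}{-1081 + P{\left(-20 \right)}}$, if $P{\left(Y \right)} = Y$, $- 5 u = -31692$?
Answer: $- \frac{26444}{1835} \approx -14.411$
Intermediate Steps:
$u = \frac{31692}{5}$ ($u = \left(- \frac{1}{5}\right) \left(-31692\right) = \frac{31692}{5} \approx 6338.4$)
$\frac{9528 + u}{-1081 + P{\left(-20 \right)}} = \frac{9528 + \frac{31692}{5}}{-1081 - 20} = \frac{79332}{5 \left(-1101\right)} = \frac{79332}{5} \left(- \frac{1}{1101}\right) = - \frac{26444}{1835}$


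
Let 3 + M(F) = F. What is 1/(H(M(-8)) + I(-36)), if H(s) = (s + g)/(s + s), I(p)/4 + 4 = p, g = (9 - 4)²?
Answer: -11/1767 ≈ -0.0062252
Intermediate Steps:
g = 25 (g = 5² = 25)
M(F) = -3 + F
I(p) = -16 + 4*p
H(s) = (25 + s)/(2*s) (H(s) = (s + 25)/(s + s) = (25 + s)/((2*s)) = (25 + s)*(1/(2*s)) = (25 + s)/(2*s))
1/(H(M(-8)) + I(-36)) = 1/((25 + (-3 - 8))/(2*(-3 - 8)) + (-16 + 4*(-36))) = 1/((½)*(25 - 11)/(-11) + (-16 - 144)) = 1/((½)*(-1/11)*14 - 160) = 1/(-7/11 - 160) = 1/(-1767/11) = -11/1767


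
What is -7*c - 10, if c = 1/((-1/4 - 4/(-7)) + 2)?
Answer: -846/65 ≈ -13.015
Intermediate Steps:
c = 28/65 (c = 1/((-1*¼ - 4*(-⅐)) + 2) = 1/((-¼ + 4/7) + 2) = 1/(9/28 + 2) = 1/(65/28) = 28/65 ≈ 0.43077)
-7*c - 10 = -7*28/65 - 10 = -196/65 - 10 = -846/65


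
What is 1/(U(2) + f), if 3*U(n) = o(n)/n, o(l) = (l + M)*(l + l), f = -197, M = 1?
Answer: -1/195 ≈ -0.0051282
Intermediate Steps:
o(l) = 2*l*(1 + l) (o(l) = (l + 1)*(l + l) = (1 + l)*(2*l) = 2*l*(1 + l))
U(n) = ⅔ + 2*n/3 (U(n) = ((2*n*(1 + n))/n)/3 = (2 + 2*n)/3 = ⅔ + 2*n/3)
1/(U(2) + f) = 1/((⅔ + (⅔)*2) - 197) = 1/((⅔ + 4/3) - 197) = 1/(2 - 197) = 1/(-195) = -1/195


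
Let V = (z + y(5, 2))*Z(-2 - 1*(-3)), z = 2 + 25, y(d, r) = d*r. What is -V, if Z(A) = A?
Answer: -37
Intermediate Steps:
z = 27
V = 37 (V = (27 + 5*2)*(-2 - 1*(-3)) = (27 + 10)*(-2 + 3) = 37*1 = 37)
-V = -1*37 = -37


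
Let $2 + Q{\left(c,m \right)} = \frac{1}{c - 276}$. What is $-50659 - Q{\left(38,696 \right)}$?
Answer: $- \frac{12056365}{238} \approx -50657.0$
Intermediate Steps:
$Q{\left(c,m \right)} = -2 + \frac{1}{-276 + c}$ ($Q{\left(c,m \right)} = -2 + \frac{1}{c - 276} = -2 + \frac{1}{-276 + c}$)
$-50659 - Q{\left(38,696 \right)} = -50659 - \frac{553 - 76}{-276 + 38} = -50659 - \frac{553 - 76}{-238} = -50659 - \left(- \frac{1}{238}\right) 477 = -50659 - - \frac{477}{238} = -50659 + \frac{477}{238} = - \frac{12056365}{238}$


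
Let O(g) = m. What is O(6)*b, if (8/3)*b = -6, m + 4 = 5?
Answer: -9/4 ≈ -2.2500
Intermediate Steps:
m = 1 (m = -4 + 5 = 1)
O(g) = 1
b = -9/4 (b = (3/8)*(-6) = -9/4 ≈ -2.2500)
O(6)*b = 1*(-9/4) = -9/4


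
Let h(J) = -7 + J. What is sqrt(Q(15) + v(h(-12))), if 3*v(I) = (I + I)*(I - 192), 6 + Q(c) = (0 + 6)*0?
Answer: 40*sqrt(15)/3 ≈ 51.640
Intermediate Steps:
Q(c) = -6 (Q(c) = -6 + (0 + 6)*0 = -6 + 6*0 = -6 + 0 = -6)
v(I) = 2*I*(-192 + I)/3 (v(I) = ((I + I)*(I - 192))/3 = ((2*I)*(-192 + I))/3 = (2*I*(-192 + I))/3 = 2*I*(-192 + I)/3)
sqrt(Q(15) + v(h(-12))) = sqrt(-6 + 2*(-7 - 12)*(-192 + (-7 - 12))/3) = sqrt(-6 + (2/3)*(-19)*(-192 - 19)) = sqrt(-6 + (2/3)*(-19)*(-211)) = sqrt(-6 + 8018/3) = sqrt(8000/3) = 40*sqrt(15)/3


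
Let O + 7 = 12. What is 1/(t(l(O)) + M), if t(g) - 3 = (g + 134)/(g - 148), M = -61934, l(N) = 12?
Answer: -68/4211381 ≈ -1.6147e-5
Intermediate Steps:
O = 5 (O = -7 + 12 = 5)
t(g) = 3 + (134 + g)/(-148 + g) (t(g) = 3 + (g + 134)/(g - 148) = 3 + (134 + g)/(-148 + g))
1/(t(l(O)) + M) = 1/(2*(-155 + 2*12)/(-148 + 12) - 61934) = 1/(2*(-155 + 24)/(-136) - 61934) = 1/(2*(-1/136)*(-131) - 61934) = 1/(131/68 - 61934) = 1/(-4211381/68) = -68/4211381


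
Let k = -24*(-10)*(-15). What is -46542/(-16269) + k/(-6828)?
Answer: 10454366/3085687 ≈ 3.3880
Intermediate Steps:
k = -3600 (k = 240*(-15) = -3600)
-46542/(-16269) + k/(-6828) = -46542/(-16269) - 3600/(-6828) = -46542*(-1/16269) - 3600*(-1/6828) = 15514/5423 + 300/569 = 10454366/3085687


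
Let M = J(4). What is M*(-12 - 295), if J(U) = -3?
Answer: 921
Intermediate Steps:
M = -3
M*(-12 - 295) = -3*(-12 - 295) = -3*(-307) = 921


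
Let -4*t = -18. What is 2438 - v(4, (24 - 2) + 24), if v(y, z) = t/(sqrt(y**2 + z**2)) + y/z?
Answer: 56072/23 - 9*sqrt(533)/2132 ≈ 2437.8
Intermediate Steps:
t = 9/2 (t = -1/4*(-18) = 9/2 ≈ 4.5000)
v(y, z) = 9/(2*sqrt(y**2 + z**2)) + y/z (v(y, z) = 9/(2*(sqrt(y**2 + z**2))) + y/z = 9/(2*sqrt(y**2 + z**2)) + y/z)
2438 - v(4, (24 - 2) + 24) = 2438 - (9/(2*sqrt(4**2 + ((24 - 2) + 24)**2)) + 4/((24 - 2) + 24)) = 2438 - (9/(2*sqrt(16 + (22 + 24)**2)) + 4/(22 + 24)) = 2438 - (9/(2*sqrt(16 + 46**2)) + 4/46) = 2438 - (9/(2*sqrt(16 + 2116)) + 4*(1/46)) = 2438 - (9/(2*sqrt(2132)) + 2/23) = 2438 - (9*(sqrt(533)/1066)/2 + 2/23) = 2438 - (9*sqrt(533)/2132 + 2/23) = 2438 - (2/23 + 9*sqrt(533)/2132) = 2438 + (-2/23 - 9*sqrt(533)/2132) = 56072/23 - 9*sqrt(533)/2132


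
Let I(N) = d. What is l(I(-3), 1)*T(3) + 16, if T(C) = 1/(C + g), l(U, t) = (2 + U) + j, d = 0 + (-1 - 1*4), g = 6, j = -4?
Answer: 137/9 ≈ 15.222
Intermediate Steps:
d = -5 (d = 0 + (-1 - 4) = 0 - 5 = -5)
I(N) = -5
l(U, t) = -2 + U (l(U, t) = (2 + U) - 4 = -2 + U)
T(C) = 1/(6 + C) (T(C) = 1/(C + 6) = 1/(6 + C))
l(I(-3), 1)*T(3) + 16 = (-2 - 5)/(6 + 3) + 16 = -7/9 + 16 = 137/9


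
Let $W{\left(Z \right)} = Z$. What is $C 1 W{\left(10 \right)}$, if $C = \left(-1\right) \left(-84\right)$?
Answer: $840$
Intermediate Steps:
$C = 84$
$C 1 W{\left(10 \right)} = 84 \cdot 1 \cdot 10 = 84 \cdot 10 = 840$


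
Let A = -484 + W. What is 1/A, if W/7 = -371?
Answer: -1/3081 ≈ -0.00032457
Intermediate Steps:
W = -2597 (W = 7*(-371) = -2597)
A = -3081 (A = -484 - 2597 = -3081)
1/A = 1/(-3081) = -1/3081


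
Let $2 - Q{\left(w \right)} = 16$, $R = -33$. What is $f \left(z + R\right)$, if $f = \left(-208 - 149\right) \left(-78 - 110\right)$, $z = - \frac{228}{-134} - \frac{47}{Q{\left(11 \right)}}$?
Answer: $- \frac{125645946}{67} \approx -1.8753 \cdot 10^{6}$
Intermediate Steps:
$Q{\left(w \right)} = -14$ ($Q{\left(w \right)} = 2 - 16 = -14$)
$z = \frac{4745}{938}$ ($z = - \frac{228}{-134} - \frac{47}{-14} = \left(-228\right) \left(- \frac{1}{134}\right) - - \frac{47}{14} = \frac{114}{67} + \frac{47}{14} = \frac{4745}{938} \approx 5.0586$)
$f = 67116$ ($f = \left(-357\right) \left(-188\right) = 67116$)
$f \left(z + R\right) = 67116 \left(\frac{4745}{938} - 33\right) = 67116 \left(- \frac{26209}{938}\right) = - \frac{125645946}{67}$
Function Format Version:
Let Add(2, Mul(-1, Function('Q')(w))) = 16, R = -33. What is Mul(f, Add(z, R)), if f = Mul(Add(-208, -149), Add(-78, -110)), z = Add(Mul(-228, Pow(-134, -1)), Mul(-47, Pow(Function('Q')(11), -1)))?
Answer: Rational(-125645946, 67) ≈ -1.8753e+6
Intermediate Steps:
Function('Q')(w) = -14 (Function('Q')(w) = Add(2, Mul(-1, 16)) = Add(2, -16) = -14)
z = Rational(4745, 938) (z = Add(Mul(-228, Pow(-134, -1)), Mul(-47, Pow(-14, -1))) = Add(Mul(-228, Rational(-1, 134)), Mul(-47, Rational(-1, 14))) = Add(Rational(114, 67), Rational(47, 14)) = Rational(4745, 938) ≈ 5.0586)
f = 67116 (f = Mul(-357, -188) = 67116)
Mul(f, Add(z, R)) = Mul(67116, Add(Rational(4745, 938), -33)) = Mul(67116, Rational(-26209, 938)) = Rational(-125645946, 67)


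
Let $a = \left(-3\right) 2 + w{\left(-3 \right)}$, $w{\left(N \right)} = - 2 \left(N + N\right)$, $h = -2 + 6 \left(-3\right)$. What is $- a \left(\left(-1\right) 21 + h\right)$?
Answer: $246$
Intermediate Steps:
$h = -20$ ($h = -2 - 18 = -20$)
$w{\left(N \right)} = - 4 N$ ($w{\left(N \right)} = - 2 \cdot 2 N = - 4 N$)
$a = 6$ ($a = \left(-3\right) 2 - -12 = -6 + 12 = 6$)
$- a \left(\left(-1\right) 21 + h\right) = \left(-1\right) 6 \left(\left(-1\right) 21 - 20\right) = - 6 \left(-21 - 20\right) = \left(-6\right) \left(-41\right) = 246$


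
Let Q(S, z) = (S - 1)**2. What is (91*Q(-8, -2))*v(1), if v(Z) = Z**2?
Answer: 7371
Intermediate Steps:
Q(S, z) = (-1 + S)**2
(91*Q(-8, -2))*v(1) = (91*(-1 - 8)**2)*1**2 = (91*(-9)**2)*1 = (91*81)*1 = 7371*1 = 7371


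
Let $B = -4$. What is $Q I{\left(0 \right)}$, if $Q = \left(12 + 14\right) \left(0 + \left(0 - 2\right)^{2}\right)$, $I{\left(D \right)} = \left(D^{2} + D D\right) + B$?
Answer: $-416$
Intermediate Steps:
$I{\left(D \right)} = -4 + 2 D^{2}$ ($I{\left(D \right)} = \left(D^{2} + D D\right) - 4 = \left(D^{2} + D^{2}\right) - 4 = 2 D^{2} - 4 = -4 + 2 D^{2}$)
$Q = 104$ ($Q = 26 \left(0 + \left(-2\right)^{2}\right) = 26 \left(0 + 4\right) = 26 \cdot 4 = 104$)
$Q I{\left(0 \right)} = 104 \left(-4 + 2 \cdot 0^{2}\right) = 104 \left(-4 + 2 \cdot 0\right) = 104 \left(-4 + 0\right) = 104 \left(-4\right) = -416$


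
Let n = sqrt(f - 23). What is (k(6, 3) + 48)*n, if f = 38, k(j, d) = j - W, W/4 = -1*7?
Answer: 82*sqrt(15) ≈ 317.58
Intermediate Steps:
W = -28 (W = 4*(-1*7) = 4*(-7) = -28)
k(j, d) = 28 + j (k(j, d) = j - 1*(-28) = j + 28 = 28 + j)
n = sqrt(15) (n = sqrt(38 - 23) = sqrt(15) ≈ 3.8730)
(k(6, 3) + 48)*n = ((28 + 6) + 48)*sqrt(15) = (34 + 48)*sqrt(15) = 82*sqrt(15)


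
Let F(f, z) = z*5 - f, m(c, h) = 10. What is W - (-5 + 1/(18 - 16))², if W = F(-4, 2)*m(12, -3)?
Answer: 479/4 ≈ 119.75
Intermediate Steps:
F(f, z) = -f + 5*z (F(f, z) = 5*z - f = -f + 5*z)
W = 140 (W = (-1*(-4) + 5*2)*10 = (4 + 10)*10 = 14*10 = 140)
W - (-5 + 1/(18 - 16))² = 140 - (-5 + 1/(18 - 16))² = 140 - (-5 + 1/2)² = 140 - (-5 + ½)² = 140 - (-9/2)² = 140 - 1*81/4 = 140 - 81/4 = 479/4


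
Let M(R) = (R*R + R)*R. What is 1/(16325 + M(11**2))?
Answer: 1/1802527 ≈ 5.5478e-7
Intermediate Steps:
M(R) = R*(R + R**2) (M(R) = (R**2 + R)*R = (R + R**2)*R = R*(R + R**2))
1/(16325 + M(11**2)) = 1/(16325 + (11**2)**2*(1 + 11**2)) = 1/(16325 + 121**2*(1 + 121)) = 1/(16325 + 14641*122) = 1/(16325 + 1786202) = 1/1802527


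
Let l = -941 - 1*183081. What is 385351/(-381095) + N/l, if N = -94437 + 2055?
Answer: -17853371716/35064932045 ≈ -0.50915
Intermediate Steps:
N = -92382
l = -184022 (l = -941 - 183081 = -184022)
385351/(-381095) + N/l = 385351/(-381095) - 92382/(-184022) = 385351*(-1/381095) - 92382*(-1/184022) = -385351/381095 + 46191/92011 = -17853371716/35064932045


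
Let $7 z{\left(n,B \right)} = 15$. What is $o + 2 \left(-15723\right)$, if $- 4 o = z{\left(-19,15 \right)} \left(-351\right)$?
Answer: $- \frac{875223}{28} \approx -31258.0$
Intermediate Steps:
$z{\left(n,B \right)} = \frac{15}{7}$ ($z{\left(n,B \right)} = \frac{1}{7} \cdot 15 = \frac{15}{7}$)
$o = \frac{5265}{28}$ ($o = - \frac{\frac{15}{7} \left(-351\right)}{4} = \left(- \frac{1}{4}\right) \left(- \frac{5265}{7}\right) = \frac{5265}{28} \approx 188.04$)
$o + 2 \left(-15723\right) = \frac{5265}{28} + 2 \left(-15723\right) = \frac{5265}{28} - 31446 = - \frac{875223}{28}$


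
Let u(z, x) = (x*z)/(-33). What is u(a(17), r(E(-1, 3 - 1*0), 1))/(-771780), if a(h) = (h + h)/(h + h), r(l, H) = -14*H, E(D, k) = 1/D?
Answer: -7/12734370 ≈ -5.4969e-7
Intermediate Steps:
a(h) = 1 (a(h) = (2*h)/((2*h)) = (2*h)*(1/(2*h)) = 1)
u(z, x) = -x*z/33 (u(z, x) = (x*z)*(-1/33) = -x*z/33)
u(a(17), r(E(-1, 3 - 1*0), 1))/(-771780) = -1/33*(-14*1)*1/(-771780) = -1/33*(-14)*1*(-1/771780) = (14/33)*(-1/771780) = -7/12734370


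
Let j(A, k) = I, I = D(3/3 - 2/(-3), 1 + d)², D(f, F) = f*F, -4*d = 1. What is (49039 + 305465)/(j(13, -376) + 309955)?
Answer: 5672064/4959305 ≈ 1.1437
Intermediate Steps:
d = -¼ (d = -¼*1 = -¼ ≈ -0.25000)
D(f, F) = F*f
I = 25/16 (I = ((1 - ¼)*(3/3 - 2/(-3)))² = (3*(3*(⅓) - 2*(-⅓))/4)² = (3*(1 + ⅔)/4)² = ((¾)*(5/3))² = (5/4)² = 25/16 ≈ 1.5625)
j(A, k) = 25/16
(49039 + 305465)/(j(13, -376) + 309955) = (49039 + 305465)/(25/16 + 309955) = 354504/(4959305/16) = 354504*(16/4959305) = 5672064/4959305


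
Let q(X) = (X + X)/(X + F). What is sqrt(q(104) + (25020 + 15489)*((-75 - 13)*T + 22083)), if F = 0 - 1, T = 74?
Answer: 5*sqrt(267671707423)/103 ≈ 25115.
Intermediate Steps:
F = -1
q(X) = 2*X/(-1 + X) (q(X) = (X + X)/(X - 1) = (2*X)/(-1 + X) = 2*X/(-1 + X))
sqrt(q(104) + (25020 + 15489)*((-75 - 13)*T + 22083)) = sqrt(2*104/(-1 + 104) + (25020 + 15489)*((-75 - 13)*74 + 22083)) = sqrt(2*104/103 + 40509*(-88*74 + 22083)) = sqrt(2*104*(1/103) + 40509*(-6512 + 22083)) = sqrt(208/103 + 40509*15571) = sqrt(208/103 + 630765639) = sqrt(64968861025/103) = 5*sqrt(267671707423)/103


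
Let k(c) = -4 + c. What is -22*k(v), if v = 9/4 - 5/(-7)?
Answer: 319/14 ≈ 22.786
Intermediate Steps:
v = 83/28 (v = 9*(1/4) - 5*(-1/7) = 9/4 + 5/7 = 83/28 ≈ 2.9643)
-22*k(v) = -22*(-4 + 83/28) = -22*(-29/28) = 319/14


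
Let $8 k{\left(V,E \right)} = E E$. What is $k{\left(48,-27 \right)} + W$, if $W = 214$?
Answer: $\frac{2441}{8} \approx 305.13$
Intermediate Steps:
$k{\left(V,E \right)} = \frac{E^{2}}{8}$ ($k{\left(V,E \right)} = \frac{E E}{8} = \frac{E^{2}}{8}$)
$k{\left(48,-27 \right)} + W = \frac{\left(-27\right)^{2}}{8} + 214 = \frac{1}{8} \cdot 729 + 214 = \frac{729}{8} + 214 = \frac{2441}{8}$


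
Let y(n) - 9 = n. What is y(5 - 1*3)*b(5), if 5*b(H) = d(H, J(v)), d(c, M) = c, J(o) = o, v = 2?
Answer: 11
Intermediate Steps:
b(H) = H/5
y(n) = 9 + n
y(5 - 1*3)*b(5) = (9 + (5 - 1*3))*((⅕)*5) = (9 + (5 - 3))*1 = (9 + 2)*1 = 11*1 = 11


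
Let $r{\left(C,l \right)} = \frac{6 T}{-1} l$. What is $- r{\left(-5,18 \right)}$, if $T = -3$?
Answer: $-324$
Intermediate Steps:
$r{\left(C,l \right)} = 18 l$ ($r{\left(C,l \right)} = \frac{6 \left(-3\right)}{-1} l = \left(-18\right) \left(-1\right) l = 18 l$)
$- r{\left(-5,18 \right)} = - 18 \cdot 18 = \left(-1\right) 324 = -324$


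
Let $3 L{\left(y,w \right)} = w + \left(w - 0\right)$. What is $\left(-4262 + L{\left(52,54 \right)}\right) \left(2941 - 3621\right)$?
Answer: $2873680$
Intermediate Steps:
$L{\left(y,w \right)} = \frac{2 w}{3}$ ($L{\left(y,w \right)} = \frac{w + \left(w - 0\right)}{3} = \frac{w + \left(w + 0\right)}{3} = \frac{w + w}{3} = \frac{2 w}{3}$)
$\left(-4262 + L{\left(52,54 \right)}\right) \left(2941 - 3621\right) = \left(-4262 + \frac{2}{3} \cdot 54\right) \left(2941 - 3621\right) = \left(-4262 + 36\right) \left(-680\right) = \left(-4226\right) \left(-680\right) = 2873680$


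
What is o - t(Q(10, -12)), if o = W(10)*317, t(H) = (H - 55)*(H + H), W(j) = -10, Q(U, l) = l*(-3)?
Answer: -1802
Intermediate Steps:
Q(U, l) = -3*l
t(H) = 2*H*(-55 + H) (t(H) = (-55 + H)*(2*H) = 2*H*(-55 + H))
o = -3170 (o = -10*317 = -3170)
o - t(Q(10, -12)) = -3170 - 2*(-3*(-12))*(-55 - 3*(-12)) = -3170 - 2*36*(-55 + 36) = -3170 - 2*36*(-19) = -3170 - 1*(-1368) = -3170 + 1368 = -1802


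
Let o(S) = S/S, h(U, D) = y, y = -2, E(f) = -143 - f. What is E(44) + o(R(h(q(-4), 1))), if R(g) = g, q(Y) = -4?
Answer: -186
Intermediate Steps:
h(U, D) = -2
o(S) = 1
E(44) + o(R(h(q(-4), 1))) = (-143 - 1*44) + 1 = (-143 - 44) + 1 = -187 + 1 = -186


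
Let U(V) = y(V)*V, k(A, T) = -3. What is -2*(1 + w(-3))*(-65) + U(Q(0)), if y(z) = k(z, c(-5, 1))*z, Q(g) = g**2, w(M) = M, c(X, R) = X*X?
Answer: -260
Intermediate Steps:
c(X, R) = X**2
y(z) = -3*z
U(V) = -3*V**2 (U(V) = (-3*V)*V = -3*V**2)
-2*(1 + w(-3))*(-65) + U(Q(0)) = -2*(1 - 3)*(-65) - 3*(0**2)**2 = -2*(-2)*(-65) - 3*0**2 = 4*(-65) - 3*0 = -260 + 0 = -260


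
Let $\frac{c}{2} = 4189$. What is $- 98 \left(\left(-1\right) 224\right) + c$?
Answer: $30330$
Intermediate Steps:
$c = 8378$ ($c = 2 \cdot 4189 = 8378$)
$- 98 \left(\left(-1\right) 224\right) + c = - 98 \left(\left(-1\right) 224\right) + 8378 = \left(-98\right) \left(-224\right) + 8378 = 21952 + 8378 = 30330$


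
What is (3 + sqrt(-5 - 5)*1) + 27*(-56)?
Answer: -1509 + I*sqrt(10) ≈ -1509.0 + 3.1623*I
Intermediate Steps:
(3 + sqrt(-5 - 5)*1) + 27*(-56) = (3 + sqrt(-10)*1) - 1512 = (3 + (I*sqrt(10))*1) - 1512 = (3 + I*sqrt(10)) - 1512 = -1509 + I*sqrt(10)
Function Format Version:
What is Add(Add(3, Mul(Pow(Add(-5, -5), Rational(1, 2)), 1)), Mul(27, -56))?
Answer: Add(-1509, Mul(I, Pow(10, Rational(1, 2)))) ≈ Add(-1509.0, Mul(3.1623, I))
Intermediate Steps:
Add(Add(3, Mul(Pow(Add(-5, -5), Rational(1, 2)), 1)), Mul(27, -56)) = Add(Add(3, Mul(Pow(-10, Rational(1, 2)), 1)), -1512) = Add(Add(3, Mul(Mul(I, Pow(10, Rational(1, 2))), 1)), -1512) = Add(Add(3, Mul(I, Pow(10, Rational(1, 2)))), -1512) = Add(-1509, Mul(I, Pow(10, Rational(1, 2))))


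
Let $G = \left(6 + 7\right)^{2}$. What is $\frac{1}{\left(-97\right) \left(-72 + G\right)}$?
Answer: $- \frac{1}{9409} \approx -0.00010628$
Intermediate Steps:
$G = 169$ ($G = 13^{2} = 169$)
$\frac{1}{\left(-97\right) \left(-72 + G\right)} = \frac{1}{\left(-97\right) \left(-72 + 169\right)} = \frac{1}{\left(-97\right) 97} = \frac{1}{-9409} = - \frac{1}{9409}$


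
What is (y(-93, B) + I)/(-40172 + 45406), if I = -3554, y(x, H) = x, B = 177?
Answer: -3647/5234 ≈ -0.69679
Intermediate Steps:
(y(-93, B) + I)/(-40172 + 45406) = (-93 - 3554)/(-40172 + 45406) = -3647/5234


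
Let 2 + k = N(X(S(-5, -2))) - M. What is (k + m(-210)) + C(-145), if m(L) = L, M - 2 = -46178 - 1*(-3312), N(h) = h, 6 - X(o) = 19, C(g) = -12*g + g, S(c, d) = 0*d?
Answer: 44234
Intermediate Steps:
S(c, d) = 0
C(g) = -11*g
X(o) = -13 (X(o) = 6 - 1*19 = 6 - 19 = -13)
M = -42864 (M = 2 + (-46178 - 1*(-3312)) = 2 + (-46178 + 3312) = 2 - 42866 = -42864)
k = 42849 (k = -2 + (-13 - 1*(-42864)) = -2 + (-13 + 42864) = -2 + 42851 = 42849)
(k + m(-210)) + C(-145) = (42849 - 210) - 11*(-145) = 42639 + 1595 = 44234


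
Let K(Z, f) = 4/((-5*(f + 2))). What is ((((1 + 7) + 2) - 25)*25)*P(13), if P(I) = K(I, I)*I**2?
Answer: 3380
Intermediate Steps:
K(Z, f) = 4/(-10 - 5*f) (K(Z, f) = 4/((-5*(2 + f))) = 4/(-10 - 5*f))
P(I) = -4*I**2/(10 + 5*I) (P(I) = (-4/(10 + 5*I))*I**2 = -4*I**2/(10 + 5*I))
((((1 + 7) + 2) - 25)*25)*P(13) = ((((1 + 7) + 2) - 25)*25)*(-4*13**2/(10 + 5*13)) = (((8 + 2) - 25)*25)*(-4*169/(10 + 65)) = ((10 - 25)*25)*(-4*169/75) = (-15*25)*(-4*169*1/75) = -375*(-676/75) = 3380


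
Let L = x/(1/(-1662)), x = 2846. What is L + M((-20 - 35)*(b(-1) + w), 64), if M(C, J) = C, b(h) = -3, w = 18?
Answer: -4730877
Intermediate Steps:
L = -4730052 (L = 2846/(1/(-1662)) = 2846/(-1/1662) = 2846*(-1662) = -4730052)
L + M((-20 - 35)*(b(-1) + w), 64) = -4730052 + (-20 - 35)*(-3 + 18) = -4730052 - 55*15 = -4730052 - 825 = -4730877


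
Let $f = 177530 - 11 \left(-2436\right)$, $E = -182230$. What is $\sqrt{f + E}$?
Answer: $4 \sqrt{1381} \approx 148.65$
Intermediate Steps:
$f = 204326$ ($f = 177530 - -26796 = 177530 + 26796 = 204326$)
$\sqrt{f + E} = \sqrt{204326 - 182230} = \sqrt{22096} = 4 \sqrt{1381}$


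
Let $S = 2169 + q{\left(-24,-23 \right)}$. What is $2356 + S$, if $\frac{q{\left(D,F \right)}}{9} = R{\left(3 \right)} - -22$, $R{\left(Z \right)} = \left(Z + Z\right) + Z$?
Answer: $4804$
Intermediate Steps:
$R{\left(Z \right)} = 3 Z$ ($R{\left(Z \right)} = 2 Z + Z = 3 Z$)
$q{\left(D,F \right)} = 279$ ($q{\left(D,F \right)} = 9 \left(3 \cdot 3 - -22\right) = 9 \left(9 + 22\right) = 9 \cdot 31 = 279$)
$S = 2448$ ($S = 2169 + 279 = 2448$)
$2356 + S = 2356 + 2448 = 4804$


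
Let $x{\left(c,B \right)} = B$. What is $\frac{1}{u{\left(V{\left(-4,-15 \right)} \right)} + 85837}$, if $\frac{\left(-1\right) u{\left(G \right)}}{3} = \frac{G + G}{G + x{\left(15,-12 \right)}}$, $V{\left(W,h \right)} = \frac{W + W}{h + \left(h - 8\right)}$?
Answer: $\frac{28}{2403439} \approx 1.165 \cdot 10^{-5}$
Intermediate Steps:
$V{\left(W,h \right)} = \frac{2 W}{-8 + 2 h}$ ($V{\left(W,h \right)} = \frac{2 W}{h + \left(-8 + h\right)} = \frac{2 W}{-8 + 2 h}$)
$u{\left(G \right)} = - \frac{6 G}{-12 + G}$ ($u{\left(G \right)} = - 3 \frac{G + G}{G - 12} = - 3 \frac{2 G}{-12 + G} = - \frac{6 G}{-12 + G}$)
$\frac{1}{u{\left(V{\left(-4,-15 \right)} \right)} + 85837} = \frac{1}{- \frac{6 \left(- \frac{4}{-4 - 15}\right)}{-12 - \frac{4}{-4 - 15}} + 85837} = \frac{1}{- \frac{6 \left(- \frac{4}{-19}\right)}{-12 - \frac{4}{-19}} + 85837} = \frac{1}{- \frac{6 \left(\left(-4\right) \left(- \frac{1}{19}\right)\right)}{-12 - - \frac{4}{19}} + 85837} = \frac{1}{\left(-6\right) \frac{4}{19} \frac{1}{-12 + \frac{4}{19}} + 85837} = \frac{1}{\left(-6\right) \frac{4}{19} \frac{1}{- \frac{224}{19}} + 85837} = \frac{1}{\left(-6\right) \frac{4}{19} \left(- \frac{19}{224}\right) + 85837} = \frac{1}{\frac{3}{28} + 85837} = \frac{1}{\frac{2403439}{28}} = \frac{28}{2403439}$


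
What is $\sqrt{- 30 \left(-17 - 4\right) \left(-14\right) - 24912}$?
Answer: $6 i \sqrt{937} \approx 183.66 i$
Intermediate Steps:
$\sqrt{- 30 \left(-17 - 4\right) \left(-14\right) - 24912} = \sqrt{\left(-30\right) \left(-21\right) \left(-14\right) - 24912} = \sqrt{630 \left(-14\right) - 24912} = \sqrt{-8820 - 24912} = \sqrt{-33732} = 6 i \sqrt{937}$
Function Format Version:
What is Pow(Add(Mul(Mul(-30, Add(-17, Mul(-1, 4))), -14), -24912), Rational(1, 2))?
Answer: Mul(6, I, Pow(937, Rational(1, 2))) ≈ Mul(183.66, I)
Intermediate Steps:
Pow(Add(Mul(Mul(-30, Add(-17, Mul(-1, 4))), -14), -24912), Rational(1, 2)) = Pow(Add(Mul(Mul(-30, Add(-17, -4)), -14), -24912), Rational(1, 2)) = Pow(Add(Mul(Mul(-30, -21), -14), -24912), Rational(1, 2)) = Pow(Add(Mul(630, -14), -24912), Rational(1, 2)) = Pow(Add(-8820, -24912), Rational(1, 2)) = Pow(-33732, Rational(1, 2)) = Mul(6, I, Pow(937, Rational(1, 2)))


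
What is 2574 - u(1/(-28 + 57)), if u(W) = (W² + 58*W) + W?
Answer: 2163022/841 ≈ 2572.0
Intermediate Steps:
u(W) = W² + 59*W
2574 - u(1/(-28 + 57)) = 2574 - (59 + 1/(-28 + 57))/(-28 + 57) = 2574 - (59 + 1/29)/29 = 2574 - 1712/(29*29) = 2574 - 1*1712/841 = 2574 - 1712/841 = 2163022/841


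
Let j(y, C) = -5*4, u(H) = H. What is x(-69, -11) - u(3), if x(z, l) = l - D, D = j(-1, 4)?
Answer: 6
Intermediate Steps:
j(y, C) = -20
D = -20
x(z, l) = 20 + l (x(z, l) = l - 1*(-20) = l + 20 = 20 + l)
x(-69, -11) - u(3) = (20 - 11) - 1*3 = 9 - 3 = 6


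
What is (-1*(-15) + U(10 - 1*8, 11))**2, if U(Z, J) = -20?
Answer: 25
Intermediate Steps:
(-1*(-15) + U(10 - 1*8, 11))**2 = (-1*(-15) - 20)**2 = (15 - 20)**2 = (-5)**2 = 25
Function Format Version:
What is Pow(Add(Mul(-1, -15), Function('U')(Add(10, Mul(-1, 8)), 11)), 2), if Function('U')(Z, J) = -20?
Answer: 25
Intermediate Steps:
Pow(Add(Mul(-1, -15), Function('U')(Add(10, Mul(-1, 8)), 11)), 2) = Pow(Add(Mul(-1, -15), -20), 2) = Pow(Add(15, -20), 2) = Pow(-5, 2) = 25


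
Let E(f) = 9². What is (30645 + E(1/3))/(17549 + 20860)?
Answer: 10242/12803 ≈ 0.79997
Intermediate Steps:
E(f) = 81
(30645 + E(1/3))/(17549 + 20860) = (30645 + 81)/(17549 + 20860) = 30726/38409 = 30726*(1/38409) = 10242/12803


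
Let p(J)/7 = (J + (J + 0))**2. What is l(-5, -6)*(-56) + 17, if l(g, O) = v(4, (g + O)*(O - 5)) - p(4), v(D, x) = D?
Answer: 24881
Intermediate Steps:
p(J) = 28*J**2 (p(J) = 7*(J + (J + 0))**2 = 7*(J + J)**2 = 7*(2*J)**2 = 7*(4*J**2) = 28*J**2)
l(g, O) = -444 (l(g, O) = 4 - 28*4**2 = 4 - 28*16 = 4 - 1*448 = 4 - 448 = -444)
l(-5, -6)*(-56) + 17 = -444*(-56) + 17 = 24864 + 17 = 24881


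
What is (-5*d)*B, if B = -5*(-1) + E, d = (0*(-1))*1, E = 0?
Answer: 0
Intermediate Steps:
d = 0 (d = 0*1 = 0)
B = 5 (B = -5*(-1) + 0 = 5 + 0 = 5)
(-5*d)*B = -5*0*5 = 0*5 = 0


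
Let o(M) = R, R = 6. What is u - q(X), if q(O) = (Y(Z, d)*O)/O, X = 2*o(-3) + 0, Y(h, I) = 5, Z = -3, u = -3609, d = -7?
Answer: -3614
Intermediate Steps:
o(M) = 6
X = 12 (X = 2*6 + 0 = 12 + 0 = 12)
q(O) = 5 (q(O) = (5*O)/O = 5)
u - q(X) = -3609 - 1*5 = -3609 - 5 = -3614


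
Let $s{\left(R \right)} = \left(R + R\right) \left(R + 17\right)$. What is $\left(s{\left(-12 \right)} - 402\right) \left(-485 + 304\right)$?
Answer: $94482$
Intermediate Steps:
$s{\left(R \right)} = 2 R \left(17 + R\right)$
$\left(s{\left(-12 \right)} - 402\right) \left(-485 + 304\right) = \left(2 \left(-12\right) \left(17 - 12\right) - 402\right) \left(-485 + 304\right) = \left(2 \left(-12\right) 5 - 402\right) \left(-181\right) = \left(-120 - 402\right) \left(-181\right) = \left(-522\right) \left(-181\right) = 94482$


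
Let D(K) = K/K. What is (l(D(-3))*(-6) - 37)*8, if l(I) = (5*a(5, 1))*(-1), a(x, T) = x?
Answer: 904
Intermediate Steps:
D(K) = 1
l(I) = -25 (l(I) = (5*5)*(-1) = 25*(-1) = -25)
(l(D(-3))*(-6) - 37)*8 = (-25*(-6) - 37)*8 = (150 - 37)*8 = 113*8 = 904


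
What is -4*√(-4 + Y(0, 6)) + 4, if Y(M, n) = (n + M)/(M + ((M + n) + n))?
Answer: 4 - 2*I*√14 ≈ 4.0 - 7.4833*I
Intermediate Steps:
Y(M, n) = (M + n)/(2*M + 2*n) (Y(M, n) = (M + n)/(M + (M + 2*n)) = (M + n)/(2*M + 2*n))
-4*√(-4 + Y(0, 6)) + 4 = -4*√(-4 + ½) + 4 = -2*I*√14 + 4 = 4 - 2*I*√14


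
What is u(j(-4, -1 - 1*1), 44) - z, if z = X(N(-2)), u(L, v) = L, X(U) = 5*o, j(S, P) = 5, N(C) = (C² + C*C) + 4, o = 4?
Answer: -15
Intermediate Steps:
N(C) = 4 + 2*C² (N(C) = (C² + C²) + 4 = 2*C² + 4 = 4 + 2*C²)
X(U) = 20 (X(U) = 5*4 = 20)
z = 20
u(j(-4, -1 - 1*1), 44) - z = 5 - 1*20 = 5 - 20 = -15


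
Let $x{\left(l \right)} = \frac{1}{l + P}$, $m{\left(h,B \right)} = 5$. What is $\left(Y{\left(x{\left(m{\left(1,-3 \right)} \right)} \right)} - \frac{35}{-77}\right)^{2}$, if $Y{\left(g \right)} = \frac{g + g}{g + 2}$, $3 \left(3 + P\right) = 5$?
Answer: $\frac{36481}{75625} \approx 0.48239$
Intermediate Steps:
$P = - \frac{4}{3}$ ($P = -3 + \frac{1}{3} \cdot 5 = -3 + \frac{5}{3} = - \frac{4}{3} \approx -1.3333$)
$x{\left(l \right)} = \frac{1}{- \frac{4}{3} + l}$ ($x{\left(l \right)} = \frac{1}{l - \frac{4}{3}} = \frac{1}{- \frac{4}{3} + l}$)
$Y{\left(g \right)} = \frac{2 g}{2 + g}$
$\left(Y{\left(x{\left(m{\left(1,-3 \right)} \right)} \right)} - \frac{35}{-77}\right)^{2} = \left(\frac{2 \frac{3}{-4 + 3 \cdot 5}}{2 + \frac{3}{-4 + 3 \cdot 5}} - \frac{35}{-77}\right)^{2} = \left(\frac{2 \frac{3}{-4 + 15}}{2 + \frac{3}{-4 + 15}} - - \frac{5}{11}\right)^{2} = \left(\frac{2 \cdot \frac{3}{11}}{2 + \frac{3}{11}} + \frac{5}{11}\right)^{2} = \left(\frac{2 \cdot 3 \cdot \frac{1}{11}}{2 + 3 \cdot \frac{1}{11}} + \frac{5}{11}\right)^{2} = \left(2 \cdot \frac{3}{11} \frac{1}{2 + \frac{3}{11}} + \frac{5}{11}\right)^{2} = \left(2 \cdot \frac{3}{11} \frac{1}{\frac{25}{11}} + \frac{5}{11}\right)^{2} = \left(2 \cdot \frac{3}{11} \cdot \frac{11}{25} + \frac{5}{11}\right)^{2} = \left(\frac{6}{25} + \frac{5}{11}\right)^{2} = \left(\frac{191}{275}\right)^{2} = \frac{36481}{75625}$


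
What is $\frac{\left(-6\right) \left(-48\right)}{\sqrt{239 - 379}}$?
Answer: $- \frac{144 i \sqrt{35}}{35} \approx - 24.34 i$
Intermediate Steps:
$\frac{\left(-6\right) \left(-48\right)}{\sqrt{239 - 379}} = \frac{288}{\sqrt{-140}} = \frac{288}{2 i \sqrt{35}} = 288 \left(- \frac{i \sqrt{35}}{70}\right) = - \frac{144 i \sqrt{35}}{35}$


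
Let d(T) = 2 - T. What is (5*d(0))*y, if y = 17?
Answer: 170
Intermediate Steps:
(5*d(0))*y = (5*(2 - 1*0))*17 = (5*(2 + 0))*17 = (5*2)*17 = 10*17 = 170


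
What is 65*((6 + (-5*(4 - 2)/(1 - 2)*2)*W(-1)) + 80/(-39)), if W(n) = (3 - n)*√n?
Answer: 770/3 + 5200*I ≈ 256.67 + 5200.0*I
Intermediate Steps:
W(n) = √n*(3 - n)
65*((6 + (-5*(4 - 2)/(1 - 2)*2)*W(-1)) + 80/(-39)) = 65*((6 + (-5*(4 - 2)/(1 - 2)*2)*(√(-1)*(3 - 1*(-1)))) + 80/(-39)) = 65*((6 + (-10/(-1)*2)*(I*(3 + 1))) + 80*(-1/39)) = 65*((6 + (-10*(-1)*2)*(I*4)) - 80/39) = 65*((6 + (-5*(-2)*2)*(4*I)) - 80/39) = 65*((6 + (10*2)*(4*I)) - 80/39) = 65*((6 + 20*(4*I)) - 80/39) = 65*((6 + 80*I) - 80/39) = 65*(154/39 + 80*I) = 770/3 + 5200*I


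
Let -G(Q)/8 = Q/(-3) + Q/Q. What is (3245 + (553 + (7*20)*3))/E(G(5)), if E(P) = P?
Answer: 6327/8 ≈ 790.88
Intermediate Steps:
G(Q) = -8 + 8*Q/3 (G(Q) = -8*(Q/(-3) + Q/Q) = -8*(Q*(-⅓) + 1) = -8*(-Q/3 + 1) = -8*(1 - Q/3) = -8 + 8*Q/3)
(3245 + (553 + (7*20)*3))/E(G(5)) = (3245 + (553 + (7*20)*3))/(-8 + (8/3)*5) = (3245 + (553 + 140*3))/(-8 + 40/3) = (3245 + (553 + 420))/(16/3) = (3245 + 973)*(3/16) = 4218*(3/16) = 6327/8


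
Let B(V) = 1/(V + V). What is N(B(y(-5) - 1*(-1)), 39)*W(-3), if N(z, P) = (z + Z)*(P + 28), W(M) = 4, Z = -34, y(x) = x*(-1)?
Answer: -27269/3 ≈ -9089.7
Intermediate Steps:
y(x) = -x
B(V) = 1/(2*V)
N(z, P) = (-34 + z)*(28 + P) (N(z, P) = (z - 34)*(P + 28) = (-34 + z)*(28 + P))
N(B(y(-5) - 1*(-1)), 39)*W(-3) = (-952 - 34*39 + 28*(1/(2*(-1*(-5) - 1*(-1)))) + 39*(1/(2*(-1*(-5) - 1*(-1)))))*4 = (-952 - 1326 + 28*(1/(2*(5 + 1))) + 39*(1/(2*(5 + 1))))*4 = (-952 - 1326 + 28*((1/2)/6) + 39*((1/2)/6))*4 = (-952 - 1326 + 28*((1/2)*(1/6)) + 39*((1/2)*(1/6)))*4 = (-952 - 1326 + 28*(1/12) + 39*(1/12))*4 = (-952 - 1326 + 7/3 + 13/4)*4 = -27269/12*4 = -27269/3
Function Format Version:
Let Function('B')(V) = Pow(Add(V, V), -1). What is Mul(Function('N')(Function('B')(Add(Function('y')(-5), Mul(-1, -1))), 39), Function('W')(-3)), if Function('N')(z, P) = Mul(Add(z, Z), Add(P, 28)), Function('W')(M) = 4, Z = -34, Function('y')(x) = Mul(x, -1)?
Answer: Rational(-27269, 3) ≈ -9089.7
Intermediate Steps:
Function('y')(x) = Mul(-1, x)
Function('B')(V) = Mul(Rational(1, 2), Pow(V, -1)) (Function('B')(V) = Pow(Mul(2, V), -1) = Mul(Rational(1, 2), Pow(V, -1)))
Function('N')(z, P) = Mul(Add(-34, z), Add(28, P)) (Function('N')(z, P) = Mul(Add(z, -34), Add(P, 28)) = Mul(Add(-34, z), Add(28, P)))
Mul(Function('N')(Function('B')(Add(Function('y')(-5), Mul(-1, -1))), 39), Function('W')(-3)) = Mul(Add(-952, Mul(-34, 39), Mul(28, Mul(Rational(1, 2), Pow(Add(Mul(-1, -5), Mul(-1, -1)), -1))), Mul(39, Mul(Rational(1, 2), Pow(Add(Mul(-1, -5), Mul(-1, -1)), -1)))), 4) = Mul(Add(-952, -1326, Mul(28, Mul(Rational(1, 2), Pow(Add(5, 1), -1))), Mul(39, Mul(Rational(1, 2), Pow(Add(5, 1), -1)))), 4) = Mul(Add(-952, -1326, Mul(28, Mul(Rational(1, 2), Pow(6, -1))), Mul(39, Mul(Rational(1, 2), Pow(6, -1)))), 4) = Mul(Add(-952, -1326, Mul(28, Mul(Rational(1, 2), Rational(1, 6))), Mul(39, Mul(Rational(1, 2), Rational(1, 6)))), 4) = Mul(Add(-952, -1326, Mul(28, Rational(1, 12)), Mul(39, Rational(1, 12))), 4) = Mul(Add(-952, -1326, Rational(7, 3), Rational(13, 4)), 4) = Mul(Rational(-27269, 12), 4) = Rational(-27269, 3)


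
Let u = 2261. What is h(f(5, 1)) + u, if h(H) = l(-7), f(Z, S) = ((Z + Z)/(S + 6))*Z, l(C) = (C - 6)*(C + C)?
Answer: 2443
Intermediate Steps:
l(C) = 2*C*(-6 + C) (l(C) = (-6 + C)*(2*C) = 2*C*(-6 + C))
f(Z, S) = 2*Z²/(6 + S) (f(Z, S) = ((2*Z)/(6 + S))*Z = (2*Z/(6 + S))*Z = 2*Z²/(6 + S))
h(H) = 182 (h(H) = 2*(-7)*(-6 - 7) = 2*(-7)*(-13) = 182)
h(f(5, 1)) + u = 182 + 2261 = 2443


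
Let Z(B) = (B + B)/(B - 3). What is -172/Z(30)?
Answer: -387/5 ≈ -77.400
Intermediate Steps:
Z(B) = 2*B/(-3 + B) (Z(B) = (2*B)/(-3 + B) = 2*B/(-3 + B))
-172/Z(30) = -172/(2*30/(-3 + 30)) = -172/(2*30/27) = -172/(2*30*(1/27)) = -172/20/9 = -172*9/20 = -387/5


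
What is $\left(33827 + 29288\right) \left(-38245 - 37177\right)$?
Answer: $-4760259530$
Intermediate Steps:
$\left(33827 + 29288\right) \left(-38245 - 37177\right) = 63115 \left(-75422\right) = -4760259530$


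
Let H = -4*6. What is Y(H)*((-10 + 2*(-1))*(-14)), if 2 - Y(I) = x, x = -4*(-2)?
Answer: -1008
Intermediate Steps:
H = -24
x = 8
Y(I) = -6 (Y(I) = 2 - 1*8 = 2 - 8 = -6)
Y(H)*((-10 + 2*(-1))*(-14)) = -6*(-10 + 2*(-1))*(-14) = -6*(-10 - 2)*(-14) = -(-72)*(-14) = -6*168 = -1008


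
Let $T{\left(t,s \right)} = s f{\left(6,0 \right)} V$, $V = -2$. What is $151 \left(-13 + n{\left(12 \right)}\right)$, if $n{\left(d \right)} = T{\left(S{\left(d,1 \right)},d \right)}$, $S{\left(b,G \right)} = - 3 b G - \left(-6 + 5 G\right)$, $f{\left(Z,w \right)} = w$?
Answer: $-1963$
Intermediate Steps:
$S{\left(b,G \right)} = 6 - 5 G - 3 G b$ ($S{\left(b,G \right)} = - 3 G b - \left(-6 + 5 G\right) = 6 - 5 G - 3 G b$)
$T{\left(t,s \right)} = 0$ ($T{\left(t,s \right)} = s 0 \left(-2\right) = 0 \left(-2\right) = 0$)
$n{\left(d \right)} = 0$
$151 \left(-13 + n{\left(12 \right)}\right) = 151 \left(-13 + 0\right) = 151 \left(-13\right) = -1963$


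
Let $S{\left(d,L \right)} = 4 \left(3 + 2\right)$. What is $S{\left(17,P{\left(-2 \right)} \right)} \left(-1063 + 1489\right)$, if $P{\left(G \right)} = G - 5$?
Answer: $8520$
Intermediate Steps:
$P{\left(G \right)} = -5 + G$
$S{\left(d,L \right)} = 20$ ($S{\left(d,L \right)} = 4 \cdot 5 = 20$)
$S{\left(17,P{\left(-2 \right)} \right)} \left(-1063 + 1489\right) = 20 \left(-1063 + 1489\right) = 20 \cdot 426 = 8520$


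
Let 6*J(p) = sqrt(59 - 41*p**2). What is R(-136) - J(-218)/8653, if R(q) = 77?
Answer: 77 - 5*I*sqrt(77937)/51918 ≈ 77.0 - 0.026886*I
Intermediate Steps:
J(p) = sqrt(59 - 41*p**2)/6
R(-136) - J(-218)/8653 = 77 - sqrt(59 - 41*(-218)**2)/6/8653 = 77 - sqrt(59 - 41*47524)/6/8653 = 77 - sqrt(59 - 1948484)/6/8653 = 77 - sqrt(-1948425)/6/8653 = 77 - (5*I*sqrt(77937))/6/8653 = 77 - 5*I*sqrt(77937)/6/8653 = 77 - 5*I*sqrt(77937)/51918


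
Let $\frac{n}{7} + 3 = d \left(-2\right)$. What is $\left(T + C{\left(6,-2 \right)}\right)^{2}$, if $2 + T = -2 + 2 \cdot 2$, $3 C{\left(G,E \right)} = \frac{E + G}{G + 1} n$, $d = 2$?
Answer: $\frac{784}{9} \approx 87.111$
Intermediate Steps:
$n = -49$ ($n = -21 + 7 \cdot 2 \left(-2\right) = -21 + 7 \left(-4\right) = -21 - 28 = -49$)
$C{\left(G,E \right)} = - \frac{49 \left(E + G\right)}{3 \left(1 + G\right)}$ ($C{\left(G,E \right)} = \frac{\frac{E + G}{G + 1} \left(-49\right)}{3} = \frac{\frac{E + G}{1 + G} \left(-49\right)}{3} = \frac{\left(-49\right) \frac{1}{1 + G} \left(E + G\right)}{3} = - \frac{49 \left(E + G\right)}{3 \left(1 + G\right)}$)
$T = 0$ ($T = -2 + \left(-2 + 2 \cdot 2\right) = -2 + \left(-2 + 4\right) = -2 + 2 = 0$)
$\left(T + C{\left(6,-2 \right)}\right)^{2} = \left(0 + \frac{49 \left(\left(-1\right) \left(-2\right) - 6\right)}{3 \left(1 + 6\right)}\right)^{2} = \left(0 + \frac{49 \left(2 - 6\right)}{3 \cdot 7}\right)^{2} = \left(0 + \frac{49}{3} \cdot \frac{1}{7} \left(-4\right)\right)^{2} = \left(0 - \frac{28}{3}\right)^{2} = \left(- \frac{28}{3}\right)^{2} = \frac{784}{9}$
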